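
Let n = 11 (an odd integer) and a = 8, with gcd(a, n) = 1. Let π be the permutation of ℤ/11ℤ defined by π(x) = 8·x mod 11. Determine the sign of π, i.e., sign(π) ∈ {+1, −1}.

-1

Trace 6: π^k(6) = [6, 4, 10, 3, 2, 5, 7] for k=0..6.
Cycle type of π: 10 + 1; total 2 cycles.
With 2 cycles on 11 points, sign = (−1)^{11−2} = -1.
Check: (8/11) = -1 by Zolotarev.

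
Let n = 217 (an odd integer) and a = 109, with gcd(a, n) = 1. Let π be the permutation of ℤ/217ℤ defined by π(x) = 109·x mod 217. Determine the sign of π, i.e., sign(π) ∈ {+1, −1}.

+1

Orbit of 64 under x↦109x: [64, 32, 16, 8, 4, 2, 1]… (length divides ord_217(109)).
The orbit structure of x ↦ 109x mod 217: 21 orbits of sizes [15, 15, 15, 15, 15, 15, 15, 15, 15, 15, 15, 15, 5, 5, 5, 5, 5, 5, 3, 3, 1].
sign(π) = (−1)^{n − #cycles} = (−1)^{217−21} = (−1)^196 = +1.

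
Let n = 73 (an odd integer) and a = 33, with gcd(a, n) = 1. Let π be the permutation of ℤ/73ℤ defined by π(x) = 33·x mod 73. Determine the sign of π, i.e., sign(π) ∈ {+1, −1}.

-1

Start at x=18: 18 → 10 → 38 → 13 → 64 → 68 → 54 → … (one orbit).
Decompose π into cycles: lengths [72, 1] (2 cycles, including the fixed point 0).
73 − 2 = 71 transpositions; sign(π) = (−1)^71 = -1.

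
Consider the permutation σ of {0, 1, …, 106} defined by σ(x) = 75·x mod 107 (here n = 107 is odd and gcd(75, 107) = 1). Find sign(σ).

+1

Start at x=86: 86 → 30 → 3 → 11 → 76 → 29 → 35 → … (one orbit).
Decompose π into cycles: lengths [53, 53, 1] (3 cycles, including the fixed point 0).
Σ(ℓ_i−1) = 107−3 = 104; sign = (−1)^104 = +1.
The Jacobi symbol (75|107) = +1 (Zolotarev) agrees.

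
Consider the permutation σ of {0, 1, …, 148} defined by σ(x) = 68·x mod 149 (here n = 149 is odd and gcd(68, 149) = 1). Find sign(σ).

Start at x=116: 116 → 140 → 133 → 104 → 69 → 73 → 47 → … (one orbit).
3 cycles of lengths [74, 74, 1].
sign(π) = (−1)^{n − #cycles} = (−1)^{149−3} = (−1)^146 = +1.
Check: (68/149) = +1 by Zolotarev.

+1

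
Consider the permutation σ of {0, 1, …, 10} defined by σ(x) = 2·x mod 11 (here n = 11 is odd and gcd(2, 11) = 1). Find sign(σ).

-1

Start at x=7: 7 → 3 → 6 → 1 → 2 → 4 → 8 → … (one orbit).
2 cycles of lengths [10, 1].
Σ(ℓ_i−1) = 11−2 = 9; sign = (−1)^9 = -1.
Zolotarev: (2|11) = -1, matching the cycle-count sign.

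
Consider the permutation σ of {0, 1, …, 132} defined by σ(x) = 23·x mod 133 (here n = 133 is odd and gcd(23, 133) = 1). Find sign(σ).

Start at x=64: 64 → 9 → 74 → 106 → 44 → 81 → 1 → … (one orbit).
17 cycles of lengths [9, 9, 9, 9, 9, 9, 9, 9, 9, 9, 9, 9, 9, 9, 3, 3, 1].
17 cycles on 133: each ℓ→(−1)^(ℓ−1), product (−1)^116 = +1.
The Jacobi symbol (23|133) = +1 (Zolotarev) agrees.

+1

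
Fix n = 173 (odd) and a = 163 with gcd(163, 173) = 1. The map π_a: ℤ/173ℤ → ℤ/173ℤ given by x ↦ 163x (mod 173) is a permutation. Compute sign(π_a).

Trace 36: π^k(36) = [36, 159, 140, 157, 160, 130, 84] for k=0..6.
3 cycles of lengths [86, 86, 1].
173 − 3 = 170 transpositions; sign(π) = (−1)^170 = +1.

+1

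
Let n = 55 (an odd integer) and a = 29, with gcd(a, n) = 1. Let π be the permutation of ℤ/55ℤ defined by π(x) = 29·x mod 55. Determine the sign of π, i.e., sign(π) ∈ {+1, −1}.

-1

Start at x=36: 36 → 54 → 26 → 39 → 31 → 19 → 1 → … (one orbit).
Cycle type of π: 10×5 + 2×2 + 1; total 8 cycles.
With 8 cycles on 55 points, sign = (−1)^{55−8} = -1.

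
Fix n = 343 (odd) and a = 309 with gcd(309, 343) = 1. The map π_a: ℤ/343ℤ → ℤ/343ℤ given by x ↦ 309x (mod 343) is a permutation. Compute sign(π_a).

+1

Orbit of 211 under x↦309x: [211, 29, 43, 253, 316, 232, 1]… (length divides ord_343(309)).
19 cycles of lengths [49, 49, 49, 49, 49, 49, 7, 7, 7, 7, 7, 7, 1, 1, 1, 1, 1, 1, 1].
19 cycles on 343: each ℓ→(−1)^(ℓ−1), product (−1)^324 = +1.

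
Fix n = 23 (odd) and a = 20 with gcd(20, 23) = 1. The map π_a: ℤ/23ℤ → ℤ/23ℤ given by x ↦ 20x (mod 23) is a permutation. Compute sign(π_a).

Orbit of 14 under x↦20x: [14, 4, 11, 13, 7, 2, 17]… (length divides ord_23(20)).
The orbit structure of x ↦ 20x mod 23: 2 orbits of sizes [22, 1].
n − c = 23 − 2 = 21; sign = (−1)^21 = -1.
Check: (20/23) = -1 by Zolotarev.

-1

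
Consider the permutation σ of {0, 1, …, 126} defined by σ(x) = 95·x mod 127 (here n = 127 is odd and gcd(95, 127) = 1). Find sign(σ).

-1

Trace 32: π^k(32) = [32, 119, 2, 63, 16, 123, 1] for k=0..6.
The orbit structure of x ↦ 95x mod 127: 10 orbits of sizes [14, 14, 14, 14, 14, 14, 14, 14, 14, 1].
Σ(ℓ_i−1) = 127−10 = 117; sign = (−1)^117 = -1.
(95|127)_J = -1 (Zolotarev's lemma cross-check).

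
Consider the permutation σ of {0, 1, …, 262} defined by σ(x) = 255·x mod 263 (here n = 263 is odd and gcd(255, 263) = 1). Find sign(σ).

-1

Start at x=42: 42 → 190 → 58 → 62 → 30 → 23 → 79 → … (one orbit).
The orbit structure of x ↦ 255x mod 263: 2 orbits of sizes [262, 1].
n − c = 263 − 2 = 261; sign = (−1)^261 = -1.
(255|263)_J = -1 (Zolotarev's lemma cross-check).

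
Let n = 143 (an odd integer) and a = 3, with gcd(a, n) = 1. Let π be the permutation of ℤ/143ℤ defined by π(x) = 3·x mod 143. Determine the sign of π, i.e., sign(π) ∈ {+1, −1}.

+1

Trace 14: π^k(14) = [14, 42, 126, 92, 133, 113, 53] for k=0..6.
Cycle lengths of π_3 on ℤ/143ℤ: [15, 15, 15, 15, 15, 15, 15, 15, 5, 5, 3, 3, 3, 3, 1]; 15 cycles in total.
With 15 cycles on 143 points, sign = (−1)^{143−15} = +1.
Check: (3/143) = +1 by Zolotarev.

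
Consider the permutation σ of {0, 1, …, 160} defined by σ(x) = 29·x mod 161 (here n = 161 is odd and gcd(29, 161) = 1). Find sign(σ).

+1

Trace 71: π^k(71) = [71, 127, 141, 64, 85, 50, 1] for k=0..6.
21 cycles of lengths [11, 11, 11, 11, 11, 11, 11, 11, 11, 11, 11, 11, 11, 11, 1, 1, 1, 1, 1, 1, 1].
n − c = 161 − 21 = 140; sign = (−1)^140 = +1.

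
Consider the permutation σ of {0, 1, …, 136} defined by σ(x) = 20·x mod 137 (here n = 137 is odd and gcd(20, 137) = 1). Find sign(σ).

-1

Trace 77: π^k(77) = [77, 33, 112, 48, 1, 20, 126] for k=0..6.
2 cycles of lengths [136, 1].
137 − 2 = 135 transpositions; sign(π) = (−1)^135 = -1.
Zolotarev: (20|137) = -1, matching the cycle-count sign.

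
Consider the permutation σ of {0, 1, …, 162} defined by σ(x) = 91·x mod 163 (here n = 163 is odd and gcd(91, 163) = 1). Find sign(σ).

+1

Orbit of 15 under x↦91x: [15, 61, 9, 4, 38, 35, 88]… (length divides ord_163(91)).
Decompose π into cycles: lengths [81, 81, 1] (3 cycles, including the fixed point 0).
With 3 cycles on 163 points, sign = (−1)^{163−3} = +1.
Via Zolotarev, sign(π_{91}) = (91|163) = +1.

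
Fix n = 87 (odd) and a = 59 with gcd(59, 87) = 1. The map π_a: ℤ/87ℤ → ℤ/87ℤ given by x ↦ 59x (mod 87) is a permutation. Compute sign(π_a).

Start at x=1: 1 → 59 → 1 (one orbit).
The orbit structure of x ↦ 59x mod 87: 58 orbits of sizes [2, 2, 2, 2, 2, 2, 2, 2, 2, 2, 2, 2, 2, 2, 2, 2, 2, 2, 2, 2, 2, 2, 2, 2, 2, 2, 2, 2, 2, 1, 1, 1, 1, 1, 1, 1, 1, 1, 1, 1, 1, 1, 1, 1, 1, 1, 1, 1, 1, 1, 1, 1, 1, 1, 1, 1, 1, 1].
87 − 58 = 29 transpositions; sign(π) = (−1)^29 = -1.

-1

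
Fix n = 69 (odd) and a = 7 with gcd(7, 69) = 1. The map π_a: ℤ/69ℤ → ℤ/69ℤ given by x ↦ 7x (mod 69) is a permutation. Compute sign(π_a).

-1

Start at x=10: 10 → 1 → 7 → 49 → 67 → 55 → 40 → … (one orbit).
π_7 has 6 disjoint cycles with lengths [22, 22, 22, 1, 1, 1] on {0,…,68}.
6 cycles on 69: each ℓ→(−1)^(ℓ−1), product (−1)^63 = -1.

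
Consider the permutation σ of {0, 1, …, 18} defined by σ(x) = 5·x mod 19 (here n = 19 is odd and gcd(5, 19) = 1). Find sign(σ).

+1

Orbit of 16 under x↦5x: [16, 4, 1, 5, 6, 11, 17]… (length divides ord_19(5)).
3 cycles of lengths [9, 9, 1].
With 3 cycles on 19 points, sign = (−1)^{19−3} = +1.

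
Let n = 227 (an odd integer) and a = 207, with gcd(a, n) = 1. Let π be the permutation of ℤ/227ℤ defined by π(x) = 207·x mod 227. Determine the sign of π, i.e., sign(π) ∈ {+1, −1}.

+1

Orbit of 213 under x↦207x: [213, 53, 75, 89, 36, 188, 99]… (length divides ord_227(207)).
Cycle lengths of π_207 on ℤ/227ℤ: [113, 113, 1]; 3 cycles in total.
3 cycles on 227: each ℓ→(−1)^(ℓ−1), product (−1)^224 = +1.
Zolotarev: (207|227) = +1, matching the cycle-count sign.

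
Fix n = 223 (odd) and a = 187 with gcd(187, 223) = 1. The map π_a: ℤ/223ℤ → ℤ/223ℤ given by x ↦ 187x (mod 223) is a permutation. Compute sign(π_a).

Start at x=214: 214 → 101 → 155 → 218 → 180 → 210 → 22 → … (one orbit).
The orbit structure of x ↦ 187x mod 223: 2 orbits of sizes [222, 1].
sign(π) = (−1)^{n − #cycles} = (−1)^{223−2} = (−1)^221 = -1.

-1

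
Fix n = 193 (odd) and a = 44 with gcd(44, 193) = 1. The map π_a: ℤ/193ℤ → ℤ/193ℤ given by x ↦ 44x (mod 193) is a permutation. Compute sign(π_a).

Trace 189: π^k(189) = [189, 17, 169, 102, 49, 33, 101] for k=0..6.
2 cycles of lengths [192, 1].
sign(π) = (−1)^{n − #cycles} = (−1)^{193−2} = (−1)^191 = -1.
Via Zolotarev, sign(π_{44}) = (44|193) = -1.

-1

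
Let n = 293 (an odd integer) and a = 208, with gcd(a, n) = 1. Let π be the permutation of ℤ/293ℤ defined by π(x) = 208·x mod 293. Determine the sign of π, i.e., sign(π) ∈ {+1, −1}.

Trace 6: π^k(6) = [6, 76, 279, 18, 228, 251, 54] for k=0..6.
Cycle lengths of π_208 on ℤ/293ℤ: [292, 1]; 2 cycles in total.
n − c = 293 − 2 = 291; sign = (−1)^291 = -1.

-1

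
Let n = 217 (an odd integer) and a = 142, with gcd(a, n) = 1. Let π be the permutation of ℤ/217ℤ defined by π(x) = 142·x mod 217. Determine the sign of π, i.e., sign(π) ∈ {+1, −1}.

+1

Start at x=81: 81 → 1 → 142 → 200 → 190 → 72 → 25 → … (one orbit).
Decompose π into cycles: lengths [15, 15, 15, 15, 15, 15, 15, 15, 15, 15, 15, 15, 15, 15, 3, 3, 1] (17 cycles, including the fixed point 0).
n − c = 217 − 17 = 200; sign = (−1)^200 = +1.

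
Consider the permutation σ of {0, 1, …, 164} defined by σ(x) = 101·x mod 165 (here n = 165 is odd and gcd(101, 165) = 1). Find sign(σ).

+1

Orbit of 136 under x↦101x: [136, 41, 16, 131, 31, 161, 91]… (length divides ord_165(101)).
The orbit structure of x ↦ 101x mod 165: 25 orbits of sizes [10, 10, 10, 10, 10, 10, 10, 10, 10, 10, 10, 10, 10, 10, 10, 2, 2, 2, 2, 2, 1, 1, 1, 1, 1].
sign(π) = (−1)^{n − #cycles} = (−1)^{165−25} = (−1)^140 = +1.
Zolotarev: (101|165) = +1, matching the cycle-count sign.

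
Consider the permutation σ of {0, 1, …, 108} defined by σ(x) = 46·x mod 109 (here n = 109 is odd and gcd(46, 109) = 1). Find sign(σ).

+1

Trace 45: π^k(45) = [45, 108, 63, 64, 1, 46] for k=0..5.
Cycle lengths of π_46 on ℤ/109ℤ: [6, 6, 6, 6, 6, 6, 6, 6, 6, 6, 6, 6, 6, 6, 6, 6, 6, 6, 1]; 19 cycles in total.
With 19 cycles on 109 points, sign = (−1)^{109−19} = +1.
(46|109)_J = +1 (Zolotarev's lemma cross-check).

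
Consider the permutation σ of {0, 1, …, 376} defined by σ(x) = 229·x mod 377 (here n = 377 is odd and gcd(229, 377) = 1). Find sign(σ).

+1

Start at x=376: 376 → 148 → 339 → 346 → 64 → 330 → 170 → … (one orbit).
The orbit structure of x ↦ 229x mod 377: 17 orbits of sizes [28, 28, 28, 28, 28, 28, 28, 28, 28, 28, 28, 28, 28, 4, 4, 4, 1].
sign(π) = (−1)^{n − #cycles} = (−1)^{377−17} = (−1)^360 = +1.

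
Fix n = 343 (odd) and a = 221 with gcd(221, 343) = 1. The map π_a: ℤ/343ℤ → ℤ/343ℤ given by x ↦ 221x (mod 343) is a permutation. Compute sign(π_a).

Trace 233: π^k(233) = [233, 43, 242, 317, 85, 263, 156] for k=0..6.
Cycle type of π: 147×2 + 21×2 + 3×2 + 1; total 7 cycles.
n − c = 343 − 7 = 336; sign = (−1)^336 = +1.
The Jacobi symbol (221|343) = +1 (Zolotarev) agrees.

+1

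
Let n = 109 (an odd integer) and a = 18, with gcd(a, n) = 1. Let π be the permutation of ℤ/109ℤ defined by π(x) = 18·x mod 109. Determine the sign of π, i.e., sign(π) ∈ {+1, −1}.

-1

Orbit of 73 under x↦18x: [73, 6, 108, 91, 3, 54, 100]… (length divides ord_109(18)).
π_18 has 2 disjoint cycles with lengths [108, 1] on {0,…,108}.
sign(π) = (−1)^{n − #cycles} = (−1)^{109−2} = (−1)^107 = -1.
Via Zolotarev, sign(π_{18}) = (18|109) = -1.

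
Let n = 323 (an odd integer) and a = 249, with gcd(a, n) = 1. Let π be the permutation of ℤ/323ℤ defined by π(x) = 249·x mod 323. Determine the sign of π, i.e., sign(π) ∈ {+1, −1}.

+1

Trace 265: π^k(265) = [265, 93, 224, 220, 193, 253, 12] for k=0..6.
The orbit structure of x ↦ 249x mod 323: 5 orbits of sizes [144, 144, 18, 16, 1].
n − c = 323 − 5 = 318; sign = (−1)^318 = +1.
Via Zolotarev, sign(π_{249}) = (249|323) = +1.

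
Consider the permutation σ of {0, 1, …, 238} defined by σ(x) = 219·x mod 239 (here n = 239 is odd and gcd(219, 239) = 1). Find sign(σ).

-1

Trace 121: π^k(121) = [121, 209, 122, 189, 44, 76, 153] for k=0..6.
π_219 has 2 disjoint cycles with lengths [238, 1] on {0,…,238}.
n − c = 239 − 2 = 237; sign = (−1)^237 = -1.
Via Zolotarev, sign(π_{219}) = (219|239) = -1.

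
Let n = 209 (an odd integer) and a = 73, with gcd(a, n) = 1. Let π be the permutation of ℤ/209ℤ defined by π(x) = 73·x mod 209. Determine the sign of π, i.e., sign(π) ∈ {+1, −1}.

Trace 23: π^k(23) = [23, 7, 93, 101, 58, 54, 180] for k=0..6.
Decompose π into cycles: lengths [90, 90, 10, 9, 9, 1] (6 cycles, including the fixed point 0).
With 6 cycles on 209 points, sign = (−1)^{209−6} = -1.
Via Zolotarev, sign(π_{73}) = (73|209) = -1.

-1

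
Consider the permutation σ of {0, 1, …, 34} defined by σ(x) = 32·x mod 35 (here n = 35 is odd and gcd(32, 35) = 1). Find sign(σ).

-1

Start at x=32: 32 → 9 → 8 → 11 → 2 → 29 → 18 → … (one orbit).
6 cycles of lengths [12, 12, 4, 3, 3, 1].
35 − 6 = 29 transpositions; sign(π) = (−1)^29 = -1.
(32|35)_J = -1 (Zolotarev's lemma cross-check).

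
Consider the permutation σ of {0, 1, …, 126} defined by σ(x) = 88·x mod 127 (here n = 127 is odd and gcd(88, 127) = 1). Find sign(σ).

Orbit of 107 under x↦88x: [107, 18, 60, 73, 74, 35, 32]… (length divides ord_127(88)).
The orbit structure of x ↦ 88x mod 127: 3 orbits of sizes [63, 63, 1].
n − c = 127 − 3 = 124; sign = (−1)^124 = +1.

+1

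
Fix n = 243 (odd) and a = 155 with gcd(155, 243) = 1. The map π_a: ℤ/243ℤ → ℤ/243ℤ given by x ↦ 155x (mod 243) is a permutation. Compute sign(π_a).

-1

Start at x=229: 229 → 17 → 205 → 185 → 1 → 155 → 211 → … (one orbit).
Cycle lengths of π_155 on ℤ/243ℤ: [162, 54, 18, 6, 2, 1]; 6 cycles in total.
Σ(ℓ_i−1) = 243−6 = 237; sign = (−1)^237 = -1.
Check: (155/243) = -1 by Zolotarev.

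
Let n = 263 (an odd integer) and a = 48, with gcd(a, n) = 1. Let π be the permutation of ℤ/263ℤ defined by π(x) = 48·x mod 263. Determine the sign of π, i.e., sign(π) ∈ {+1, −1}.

Start at x=102: 102 → 162 → 149 → 51 → 81 → 206 → 157 → … (one orbit).
The orbit structure of x ↦ 48x mod 263: 3 orbits of sizes [131, 131, 1].
With 3 cycles on 263 points, sign = (−1)^{263−3} = +1.

+1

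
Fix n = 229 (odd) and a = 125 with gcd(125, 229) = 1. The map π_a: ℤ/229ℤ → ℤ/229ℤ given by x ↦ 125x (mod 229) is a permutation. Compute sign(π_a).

Start at x=53: 53 → 213 → 61 → 68 → 27 → 169 → 57 → … (one orbit).
Decompose π into cycles: lengths [38, 38, 38, 38, 38, 38, 1] (7 cycles, including the fixed point 0).
229 − 7 = 222 transpositions; sign(π) = (−1)^222 = +1.
Check: (125/229) = +1 by Zolotarev.

+1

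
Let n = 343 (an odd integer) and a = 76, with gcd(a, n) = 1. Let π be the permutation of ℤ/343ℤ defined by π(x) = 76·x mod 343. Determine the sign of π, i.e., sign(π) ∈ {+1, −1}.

Trace 246: π^k(246) = [246, 174, 190, 34, 183, 188, 225] for k=0..6.
10 cycles of lengths [98, 98, 98, 14, 14, 14, 2, 2, 2, 1].
343 − 10 = 333 transpositions; sign(π) = (−1)^333 = -1.

-1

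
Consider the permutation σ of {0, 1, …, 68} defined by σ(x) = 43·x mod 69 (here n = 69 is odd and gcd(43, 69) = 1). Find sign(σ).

-1

Trace 31: π^k(31) = [31, 22, 49, 37, 4, 34, 13] for k=0..6.
6 cycles of lengths [22, 22, 22, 1, 1, 1].
Σ(ℓ_i−1) = 69−6 = 63; sign = (−1)^63 = -1.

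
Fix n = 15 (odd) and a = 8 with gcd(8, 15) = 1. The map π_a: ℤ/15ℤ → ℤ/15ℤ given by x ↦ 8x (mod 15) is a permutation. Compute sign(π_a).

Start at x=1: 1 → 8 → 4 → 2 → 1 (one orbit).
π_8 has 5 disjoint cycles with lengths [4, 4, 4, 2, 1] on {0,…,14}.
Σ(ℓ_i−1) = 15−5 = 10; sign = (−1)^10 = +1.
Zolotarev: (8|15) = +1, matching the cycle-count sign.

+1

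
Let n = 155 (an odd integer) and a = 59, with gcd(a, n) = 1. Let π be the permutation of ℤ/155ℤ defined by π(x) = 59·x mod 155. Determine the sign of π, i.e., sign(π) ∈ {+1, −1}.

Start at x=39: 39 → 131 → 134 → 1 → 59 → 71 → 4 → … (one orbit).
The orbit structure of x ↦ 59x mod 155: 9 orbits of sizes [30, 30, 30, 30, 15, 15, 2, 2, 1].
Σ(ℓ_i−1) = 155−9 = 146; sign = (−1)^146 = +1.

+1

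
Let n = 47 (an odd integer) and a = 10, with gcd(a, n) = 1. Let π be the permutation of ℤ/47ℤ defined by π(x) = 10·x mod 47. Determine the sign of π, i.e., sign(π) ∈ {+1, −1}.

-1

Orbit of 35 under x↦10x: [35, 21, 22, 32, 38, 4, 40]… (length divides ord_47(10)).
2 cycles of lengths [46, 1].
With 2 cycles on 47 points, sign = (−1)^{47−2} = -1.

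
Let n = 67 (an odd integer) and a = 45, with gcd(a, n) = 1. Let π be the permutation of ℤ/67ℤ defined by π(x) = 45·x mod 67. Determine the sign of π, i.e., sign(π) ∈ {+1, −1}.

-1

Start at x=40: 40 → 58 → 64 → 66 → 22 → 52 → 62 → … (one orbit).
Cycle type of π: 22×3 + 1; total 4 cycles.
n − c = 67 − 4 = 63; sign = (−1)^63 = -1.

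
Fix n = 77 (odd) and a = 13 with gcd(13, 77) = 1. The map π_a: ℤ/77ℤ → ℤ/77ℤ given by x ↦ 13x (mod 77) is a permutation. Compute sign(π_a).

Orbit of 64 under x↦13x: [64, 62, 36, 6, 1, 13, 15]… (length divides ord_77(13)).
Decompose π into cycles: lengths [10, 10, 10, 10, 10, 10, 10, 2, 2, 2, 1] (11 cycles, including the fixed point 0).
77 − 11 = 66 transpositions; sign(π) = (−1)^66 = +1.

+1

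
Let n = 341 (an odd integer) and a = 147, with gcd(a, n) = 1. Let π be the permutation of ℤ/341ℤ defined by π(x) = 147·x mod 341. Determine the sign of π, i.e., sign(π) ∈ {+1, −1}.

-1

Start at x=108: 108 → 190 → 309 → 70 → 60 → 295 → 58 → … (one orbit).
π_147 has 36 disjoint cycles with lengths [10, 10, 10, 10, 10, 10, 10, 10, 10, 10, 10, 10, 10, 10, 10, 10, 10, 10, 10, 10, 10, 10, 10, 10, 10, 10, 10, 10, 10, 10, 10, 10, 10, 5, 5, 1] on {0,…,340}.
Σ(ℓ_i−1) = 341−36 = 305; sign = (−1)^305 = -1.
The Jacobi symbol (147|341) = -1 (Zolotarev) agrees.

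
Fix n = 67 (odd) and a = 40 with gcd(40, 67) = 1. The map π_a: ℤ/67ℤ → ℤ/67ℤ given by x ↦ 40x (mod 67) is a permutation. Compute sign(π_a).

+1

Orbit of 59 under x↦40x: [59, 15, 64, 14, 24, 22, 9]… (length divides ord_67(40)).
π_40 has 7 disjoint cycles with lengths [11, 11, 11, 11, 11, 11, 1] on {0,…,66}.
Σ(ℓ_i−1) = 67−7 = 60; sign = (−1)^60 = +1.
(40|67)_J = +1 (Zolotarev's lemma cross-check).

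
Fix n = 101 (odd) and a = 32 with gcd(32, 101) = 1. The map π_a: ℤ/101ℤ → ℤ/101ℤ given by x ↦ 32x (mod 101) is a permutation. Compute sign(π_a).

-1

Orbit of 57 under x↦32x: [57, 6, 91, 84, 62, 65, 60]… (length divides ord_101(32)).
π_32 has 6 disjoint cycles with lengths [20, 20, 20, 20, 20, 1] on {0,…,100}.
With 6 cycles on 101 points, sign = (−1)^{101−6} = -1.
Via Zolotarev, sign(π_{32}) = (32|101) = -1.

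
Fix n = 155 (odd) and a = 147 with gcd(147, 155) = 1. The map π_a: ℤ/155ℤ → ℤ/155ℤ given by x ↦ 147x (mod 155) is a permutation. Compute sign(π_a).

Trace 66: π^k(66) = [66, 92, 39, 153, 16, 27, 94] for k=0..6.
Cycle lengths of π_147 on ℤ/155ℤ: [20, 20, 20, 20, 20, 20, 10, 10, 10, 4, 1]; 11 cycles in total.
sign(π) = (−1)^{n − #cycles} = (−1)^{155−11} = (−1)^144 = +1.

+1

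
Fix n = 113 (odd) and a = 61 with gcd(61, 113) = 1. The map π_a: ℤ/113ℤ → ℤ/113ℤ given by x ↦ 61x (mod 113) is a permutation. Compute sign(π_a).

Start at x=15: 15 → 11 → 106 → 25 → 56 → 26 → 4 → … (one orbit).
Decompose π into cycles: lengths [56, 56, 1] (3 cycles, including the fixed point 0).
113 − 3 = 110 transpositions; sign(π) = (−1)^110 = +1.
(61|113)_J = +1 (Zolotarev's lemma cross-check).

+1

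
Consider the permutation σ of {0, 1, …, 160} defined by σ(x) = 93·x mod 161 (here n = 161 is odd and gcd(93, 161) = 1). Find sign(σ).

+1

Orbit of 1 under x↦93x: [1, 93, 116]… (length divides ord_161(93)).
Cycle type of π: 3×46 + 1×23; total 69 cycles.
Σ(ℓ_i−1) = 161−69 = 92; sign = (−1)^92 = +1.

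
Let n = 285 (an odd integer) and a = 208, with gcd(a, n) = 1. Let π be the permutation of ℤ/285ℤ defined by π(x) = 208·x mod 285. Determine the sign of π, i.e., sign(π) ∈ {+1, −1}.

Start at x=229: 229 → 37 → 1 → 208 → 229 (one orbit).
Decompose π into cycles: lengths [4, 4, 4, 4, 4, 4, 4, 4, 4, 4, 4, 4, 4, 4, 4, 4, 4, 4, 4, 4, 4, 4, 4, 4, 4, 4, 4, 4, 4, 4, 4, 4, 4, 4, 4, 4, 4, 4, 4, 4, 4, 4, 4, 4, 4, 4, 4, 4, 4, 4, 4, 4, 4, 4, 4, 4, 4, 2, 2, 2, 2, 2, 2, 2, 2, 2, 2, 2, 2, 2, 2, 2, 2, 2, 2, 2, 2, 2, 2, 2, 2, 2, 2, 2, 1, 1, 1] (87 cycles, including the fixed point 0).
Σ(ℓ_i−1) = 285−87 = 198; sign = (−1)^198 = +1.
(208|285)_J = +1 (Zolotarev's lemma cross-check).

+1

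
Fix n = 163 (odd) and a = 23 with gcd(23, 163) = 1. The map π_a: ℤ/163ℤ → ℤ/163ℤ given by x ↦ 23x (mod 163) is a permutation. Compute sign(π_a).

Start at x=58: 58 → 30 → 38 → 59 → 53 → 78 → 1 → … (one orbit).
The orbit structure of x ↦ 23x mod 163: 10 orbits of sizes [18, 18, 18, 18, 18, 18, 18, 18, 18, 1].
Σ(ℓ_i−1) = 163−10 = 153; sign = (−1)^153 = -1.
The Jacobi symbol (23|163) = -1 (Zolotarev) agrees.

-1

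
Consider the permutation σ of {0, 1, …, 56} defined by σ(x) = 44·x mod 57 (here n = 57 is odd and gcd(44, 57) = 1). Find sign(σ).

-1

Orbit of 5 under x↦44x: [5, 49, 47, 16, 20, 25, 17]… (length divides ord_57(44)).
Cycle lengths of π_44 on ℤ/57ℤ: [18, 18, 9, 9, 2, 1]; 6 cycles in total.
With 6 cycles on 57 points, sign = (−1)^{57−6} = -1.
Check: (44/57) = -1 by Zolotarev.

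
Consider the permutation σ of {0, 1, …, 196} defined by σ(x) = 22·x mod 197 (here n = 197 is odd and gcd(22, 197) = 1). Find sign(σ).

Trace 178: π^k(178) = [178, 173, 63, 7, 154, 39, 70] for k=0..6.
The orbit structure of x ↦ 22x mod 197: 3 orbits of sizes [98, 98, 1].
Σ(ℓ_i−1) = 197−3 = 194; sign = (−1)^194 = +1.
Zolotarev: (22|197) = +1, matching the cycle-count sign.

+1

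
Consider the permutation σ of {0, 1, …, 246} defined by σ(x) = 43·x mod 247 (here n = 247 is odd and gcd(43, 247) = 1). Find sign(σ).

+1

Orbit of 144 under x↦43x: [144, 17, 237, 64, 35, 23, 1]… (length divides ord_247(43)).
The orbit structure of x ↦ 43x mod 247: 17 orbits of sizes [18, 18, 18, 18, 18, 18, 18, 18, 18, 18, 18, 18, 9, 9, 6, 6, 1].
With 17 cycles on 247 points, sign = (−1)^{247−17} = +1.
Check: (43/247) = +1 by Zolotarev.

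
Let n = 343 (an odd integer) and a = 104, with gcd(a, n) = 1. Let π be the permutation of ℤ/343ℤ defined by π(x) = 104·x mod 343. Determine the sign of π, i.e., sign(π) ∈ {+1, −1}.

-1

Start at x=260: 260 → 286 → 246 → 202 → 85 → 265 → 120 → … (one orbit).
Decompose π into cycles: lengths [98, 98, 98, 14, 14, 14, 2, 2, 2, 1] (10 cycles, including the fixed point 0).
343 − 10 = 333 transpositions; sign(π) = (−1)^333 = -1.
Check: (104/343) = -1 by Zolotarev.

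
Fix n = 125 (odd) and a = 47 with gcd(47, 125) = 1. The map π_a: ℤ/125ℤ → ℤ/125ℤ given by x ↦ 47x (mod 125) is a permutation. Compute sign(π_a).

-1

Start at x=76: 76 → 72 → 9 → 48 → 6 → 32 → 4 → … (one orbit).
π_47 has 4 disjoint cycles with lengths [100, 20, 4, 1] on {0,…,124}.
sign(π) = (−1)^{n − #cycles} = (−1)^{125−4} = (−1)^121 = -1.
Check: (47/125) = -1 by Zolotarev.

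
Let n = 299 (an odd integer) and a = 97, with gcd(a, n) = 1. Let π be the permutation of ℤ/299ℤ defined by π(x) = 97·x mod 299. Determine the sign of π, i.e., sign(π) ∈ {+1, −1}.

Orbit of 67 under x↦97x: [67, 220, 111, 3, 291, 121, 76]… (length divides ord_299(97)).
Decompose π into cycles: lengths [132, 132, 22, 12, 1] (5 cycles, including the fixed point 0).
sign(π) = (−1)^{n − #cycles} = (−1)^{299−5} = (−1)^294 = +1.
Via Zolotarev, sign(π_{97}) = (97|299) = +1.

+1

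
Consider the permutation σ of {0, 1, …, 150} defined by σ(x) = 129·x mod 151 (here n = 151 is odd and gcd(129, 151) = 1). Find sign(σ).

Orbit of 143 under x↦129x: [143, 25, 54, 20, 13, 16, 101]… (length divides ord_151(129)).
π_129 has 2 disjoint cycles with lengths [150, 1] on {0,…,150}.
151 − 2 = 149 transpositions; sign(π) = (−1)^149 = -1.
The Jacobi symbol (129|151) = -1 (Zolotarev) agrees.

-1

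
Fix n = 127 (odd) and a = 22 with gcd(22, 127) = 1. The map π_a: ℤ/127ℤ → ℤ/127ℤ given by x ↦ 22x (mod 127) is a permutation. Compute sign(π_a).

+1

Orbit of 99 under x↦22x: [99, 19, 37, 52, 1, 22, 103]… (length divides ord_127(22)).
Decompose π into cycles: lengths [9, 9, 9, 9, 9, 9, 9, 9, 9, 9, 9, 9, 9, 9, 1] (15 cycles, including the fixed point 0).
Σ(ℓ_i−1) = 127−15 = 112; sign = (−1)^112 = +1.
(22|127)_J = +1 (Zolotarev's lemma cross-check).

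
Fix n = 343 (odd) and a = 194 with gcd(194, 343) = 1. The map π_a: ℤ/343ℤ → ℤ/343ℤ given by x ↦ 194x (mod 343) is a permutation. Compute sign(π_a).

-1

Trace 215: π^k(215) = [215, 207, 27, 93, 206, 176, 187] for k=0..6.
The orbit structure of x ↦ 194x mod 343: 4 orbits of sizes [294, 42, 6, 1].
sign(π) = (−1)^{n − #cycles} = (−1)^{343−4} = (−1)^339 = -1.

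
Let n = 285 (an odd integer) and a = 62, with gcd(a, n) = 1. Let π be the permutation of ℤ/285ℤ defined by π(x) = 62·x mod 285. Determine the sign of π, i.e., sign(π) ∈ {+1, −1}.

+1

Trace 137: π^k(137) = [137, 229, 233, 196, 182, 169, 218] for k=0..6.
Cycle lengths of π_62 on ℤ/285ℤ: [36, 36, 36, 36, 36, 36, 18, 18, 9, 9, 4, 4, 4, 2, 1]; 15 cycles in total.
sign(π) = (−1)^{n − #cycles} = (−1)^{285−15} = (−1)^270 = +1.
Via Zolotarev, sign(π_{62}) = (62|285) = +1.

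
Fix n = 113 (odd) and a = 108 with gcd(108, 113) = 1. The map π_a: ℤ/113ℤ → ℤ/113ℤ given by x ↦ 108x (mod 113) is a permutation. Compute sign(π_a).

-1

Orbit of 73 under x↦108x: [73, 87, 17, 28, 86, 22, 3]… (length divides ord_113(108)).
Cycle lengths of π_108 on ℤ/113ℤ: [112, 1]; 2 cycles in total.
n − c = 113 − 2 = 111; sign = (−1)^111 = -1.
Via Zolotarev, sign(π_{108}) = (108|113) = -1.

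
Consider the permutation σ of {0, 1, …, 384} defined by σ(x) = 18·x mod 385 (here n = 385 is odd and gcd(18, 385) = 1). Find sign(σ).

+1

Orbit of 382 under x↦18x: [382, 331, 183, 214, 2, 36, 263]… (length divides ord_385(18)).
15 cycles of lengths [60, 60, 60, 60, 30, 30, 20, 20, 12, 12, 10, 4, 3, 3, 1].
sign(π) = (−1)^{n − #cycles} = (−1)^{385−15} = (−1)^370 = +1.
Via Zolotarev, sign(π_{18}) = (18|385) = +1.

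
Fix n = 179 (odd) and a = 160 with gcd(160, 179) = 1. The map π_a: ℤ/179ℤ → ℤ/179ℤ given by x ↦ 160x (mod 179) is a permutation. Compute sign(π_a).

Trace 62: π^k(62) = [62, 75, 7, 46, 21, 138, 63] for k=0..6.
2 cycles of lengths [178, 1].
With 2 cycles on 179 points, sign = (−1)^{179−2} = -1.

-1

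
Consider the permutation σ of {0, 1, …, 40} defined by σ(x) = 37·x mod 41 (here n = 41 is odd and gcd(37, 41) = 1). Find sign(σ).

Trace 10: π^k(10) = [10, 1, 37, 16, 18] for k=0..4.
The orbit structure of x ↦ 37x mod 41: 9 orbits of sizes [5, 5, 5, 5, 5, 5, 5, 5, 1].
9 cycles on 41: each ℓ→(−1)^(ℓ−1), product (−1)^32 = +1.
(37|41)_J = +1 (Zolotarev's lemma cross-check).

+1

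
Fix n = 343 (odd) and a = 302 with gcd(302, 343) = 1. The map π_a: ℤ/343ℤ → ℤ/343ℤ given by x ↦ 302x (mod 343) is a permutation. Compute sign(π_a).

Orbit of 64 under x↦302x: [64, 120, 225, 36, 239, 148, 106]… (length divides ord_343(302)).
19 cycles of lengths [49, 49, 49, 49, 49, 49, 7, 7, 7, 7, 7, 7, 1, 1, 1, 1, 1, 1, 1].
343 − 19 = 324 transpositions; sign(π) = (−1)^324 = +1.

+1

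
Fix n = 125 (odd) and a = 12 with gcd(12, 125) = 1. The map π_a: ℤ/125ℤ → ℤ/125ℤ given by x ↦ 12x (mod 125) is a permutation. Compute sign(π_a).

-1

Start at x=13: 13 → 31 → 122 → 89 → 68 → 66 → 42 → … (one orbit).
Decompose π into cycles: lengths [100, 20, 4, 1] (4 cycles, including the fixed point 0).
With 4 cycles on 125 points, sign = (−1)^{125−4} = -1.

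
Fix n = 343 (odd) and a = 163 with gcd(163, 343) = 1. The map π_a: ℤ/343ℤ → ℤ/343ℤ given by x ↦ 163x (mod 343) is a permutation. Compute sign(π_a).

+1

Start at x=247: 247 → 130 → 267 → 303 → 340 → 197 → 212 → … (one orbit).
7 cycles of lengths [147, 147, 21, 21, 3, 3, 1].
343 − 7 = 336 transpositions; sign(π) = (−1)^336 = +1.
Zolotarev: (163|343) = +1, matching the cycle-count sign.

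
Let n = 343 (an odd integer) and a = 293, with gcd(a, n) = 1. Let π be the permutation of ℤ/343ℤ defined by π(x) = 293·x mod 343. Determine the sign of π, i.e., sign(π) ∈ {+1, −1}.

-1

Trace 50: π^k(50) = [50, 244, 148, 146, 246, 48, 1] for k=0..6.
π_293 has 46 disjoint cycles with lengths [14, 14, 14, 14, 14, 14, 14, 14, 14, 14, 14, 14, 14, 14, 14, 14, 14, 14, 14, 14, 14, 2, 2, 2, 2, 2, 2, 2, 2, 2, 2, 2, 2, 2, 2, 2, 2, 2, 2, 2, 2, 2, 2, 2, 2, 1] on {0,…,342}.
Σ(ℓ_i−1) = 343−46 = 297; sign = (−1)^297 = -1.
The Jacobi symbol (293|343) = -1 (Zolotarev) agrees.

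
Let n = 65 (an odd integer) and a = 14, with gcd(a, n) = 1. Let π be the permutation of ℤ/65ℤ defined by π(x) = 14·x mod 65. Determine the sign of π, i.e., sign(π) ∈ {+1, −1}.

Trace 1: π^k(1) = [1, 14] for k=0..1.
Cycle lengths of π_14 on ℤ/65ℤ: [2, 2, 2, 2, 2, 2, 2, 2, 2, 2, 2, 2, 2, 2, 2, 2, 2, 2, 2, 2, 2, 2, 2, 2, 2, 2, 1, 1, 1, 1, 1, 1, 1, 1, 1, 1, 1, 1, 1]; 39 cycles in total.
sign(π) = (−1)^{n − #cycles} = (−1)^{65−39} = (−1)^26 = +1.

+1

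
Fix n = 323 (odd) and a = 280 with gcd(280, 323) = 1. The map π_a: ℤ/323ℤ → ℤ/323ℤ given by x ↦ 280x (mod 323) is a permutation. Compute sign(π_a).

-1

Trace 137: π^k(137) = [137, 246, 81, 70, 220, 230, 123] for k=0..6.
The orbit structure of x ↦ 280x mod 323: 8 orbits of sizes [72, 72, 72, 72, 18, 8, 8, 1].
sign(π) = (−1)^{n − #cycles} = (−1)^{323−8} = (−1)^315 = -1.
(280|323)_J = -1 (Zolotarev's lemma cross-check).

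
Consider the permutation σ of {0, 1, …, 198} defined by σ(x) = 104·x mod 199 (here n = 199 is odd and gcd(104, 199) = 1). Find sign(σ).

+1

Trace 123: π^k(123) = [123, 56, 53, 139, 128, 178, 5] for k=0..6.
Cycle lengths of π_104 on ℤ/199ℤ: [99, 99, 1]; 3 cycles in total.
n − c = 199 − 3 = 196; sign = (−1)^196 = +1.
Zolotarev: (104|199) = +1, matching the cycle-count sign.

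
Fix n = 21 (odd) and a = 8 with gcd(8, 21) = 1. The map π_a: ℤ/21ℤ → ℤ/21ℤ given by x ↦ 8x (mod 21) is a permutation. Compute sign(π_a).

-1

Orbit of 1 under x↦8x: [1, 8]… (length divides ord_21(8)).
Decompose π into cycles: lengths [2, 2, 2, 2, 2, 2, 2, 1, 1, 1, 1, 1, 1, 1] (14 cycles, including the fixed point 0).
Σ(ℓ_i−1) = 21−14 = 7; sign = (−1)^7 = -1.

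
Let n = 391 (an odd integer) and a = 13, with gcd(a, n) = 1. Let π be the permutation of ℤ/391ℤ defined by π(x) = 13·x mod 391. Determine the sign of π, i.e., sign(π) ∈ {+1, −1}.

Orbit of 47 under x↦13x: [47, 220, 123, 35, 64, 50, 259]… (length divides ord_391(13)).
The orbit structure of x ↦ 13x mod 391: 15 orbits of sizes [44, 44, 44, 44, 44, 44, 44, 44, 11, 11, 4, 4, 4, 4, 1].
n − c = 391 − 15 = 376; sign = (−1)^376 = +1.
Zolotarev: (13|391) = +1, matching the cycle-count sign.

+1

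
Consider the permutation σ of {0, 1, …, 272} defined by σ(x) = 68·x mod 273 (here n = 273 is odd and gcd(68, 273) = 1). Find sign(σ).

+1

Orbit of 209 under x↦68x: [209, 16, 269, 1, 68, 256]… (length divides ord_273(68)).
49 cycles of lengths [6, 6, 6, 6, 6, 6, 6, 6, 6, 6, 6, 6, 6, 6, 6, 6, 6, 6, 6, 6, 6, 6, 6, 6, 6, 6, 6, 6, 6, 6, 6, 6, 6, 6, 6, 6, 6, 6, 6, 6, 6, 6, 6, 3, 3, 3, 3, 2, 1].
n − c = 273 − 49 = 224; sign = (−1)^224 = +1.
Check: (68/273) = +1 by Zolotarev.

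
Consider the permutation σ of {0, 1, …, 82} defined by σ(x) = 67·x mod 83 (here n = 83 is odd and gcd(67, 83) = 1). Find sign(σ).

Trace 49: π^k(49) = [49, 46, 11, 73, 77, 13, 41] for k=0..6.
π_67 has 2 disjoint cycles with lengths [82, 1] on {0,…,82}.
2 cycles on 83: each ℓ→(−1)^(ℓ−1), product (−1)^81 = -1.
(67|83)_J = -1 (Zolotarev's lemma cross-check).

-1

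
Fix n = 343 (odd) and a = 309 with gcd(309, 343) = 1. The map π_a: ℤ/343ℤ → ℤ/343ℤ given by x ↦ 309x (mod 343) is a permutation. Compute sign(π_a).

Trace 323: π^k(323) = [323, 337, 204, 267, 183, 295, 260] for k=0..6.
The orbit structure of x ↦ 309x mod 343: 19 orbits of sizes [49, 49, 49, 49, 49, 49, 7, 7, 7, 7, 7, 7, 1, 1, 1, 1, 1, 1, 1].
19 cycles on 343: each ℓ→(−1)^(ℓ−1), product (−1)^324 = +1.
Zolotarev: (309|343) = +1, matching the cycle-count sign.

+1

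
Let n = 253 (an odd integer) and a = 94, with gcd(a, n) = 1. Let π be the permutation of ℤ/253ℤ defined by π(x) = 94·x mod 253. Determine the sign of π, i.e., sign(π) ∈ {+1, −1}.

Trace 128: π^k(128) = [128, 141, 98, 104, 162, 48, 211] for k=0..6.
Decompose π into cycles: lengths [110, 110, 11, 11, 10, 1] (6 cycles, including the fixed point 0).
6 cycles on 253: each ℓ→(−1)^(ℓ−1), product (−1)^247 = -1.

-1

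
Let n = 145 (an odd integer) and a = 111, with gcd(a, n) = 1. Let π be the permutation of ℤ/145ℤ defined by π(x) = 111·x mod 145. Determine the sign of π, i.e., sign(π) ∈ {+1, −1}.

+1

Orbit of 16 under x↦111x: [16, 36, 81, 1, 111, 141, 136]… (length divides ord_145(111)).
π_111 has 25 disjoint cycles with lengths [7, 7, 7, 7, 7, 7, 7, 7, 7, 7, 7, 7, 7, 7, 7, 7, 7, 7, 7, 7, 1, 1, 1, 1, 1] on {0,…,144}.
sign(π) = (−1)^{n − #cycles} = (−1)^{145−25} = (−1)^120 = +1.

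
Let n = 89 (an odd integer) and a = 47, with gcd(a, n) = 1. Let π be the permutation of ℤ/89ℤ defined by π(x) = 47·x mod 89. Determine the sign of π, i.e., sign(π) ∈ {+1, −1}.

+1

Orbit of 57 under x↦47x: [57, 9, 67, 34, 85, 79, 64]… (length divides ord_89(47)).
π_47 has 3 disjoint cycles with lengths [44, 44, 1] on {0,…,88}.
3 cycles on 89: each ℓ→(−1)^(ℓ−1), product (−1)^86 = +1.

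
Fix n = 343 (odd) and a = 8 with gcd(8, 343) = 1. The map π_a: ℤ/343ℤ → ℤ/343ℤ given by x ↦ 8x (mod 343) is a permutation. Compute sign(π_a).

+1

Trace 316: π^k(316) = [316, 127, 330, 239, 197, 204, 260] for k=0..6.
π_8 has 19 disjoint cycles with lengths [49, 49, 49, 49, 49, 49, 7, 7, 7, 7, 7, 7, 1, 1, 1, 1, 1, 1, 1] on {0,…,342}.
343 − 19 = 324 transpositions; sign(π) = (−1)^324 = +1.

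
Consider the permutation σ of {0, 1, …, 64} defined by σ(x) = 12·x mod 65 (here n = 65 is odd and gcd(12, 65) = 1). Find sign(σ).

Start at x=14: 14 → 38 → 1 → 12 → 14 (one orbit).
Cycle lengths of π_12 on ℤ/65ℤ: [4, 4, 4, 4, 4, 4, 4, 4, 4, 4, 4, 4, 4, 2, 2, 2, 2, 2, 2, 1]; 20 cycles in total.
20 cycles on 65: each ℓ→(−1)^(ℓ−1), product (−1)^45 = -1.
Zolotarev: (12|65) = -1, matching the cycle-count sign.

-1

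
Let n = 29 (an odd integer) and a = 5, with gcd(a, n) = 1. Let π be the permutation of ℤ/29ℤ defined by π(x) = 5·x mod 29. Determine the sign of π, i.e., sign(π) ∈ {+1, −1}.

Start at x=20: 20 → 13 → 7 → 6 → 1 → 5 → 25 → … (one orbit).
The orbit structure of x ↦ 5x mod 29: 3 orbits of sizes [14, 14, 1].
3 cycles on 29: each ℓ→(−1)^(ℓ−1), product (−1)^26 = +1.

+1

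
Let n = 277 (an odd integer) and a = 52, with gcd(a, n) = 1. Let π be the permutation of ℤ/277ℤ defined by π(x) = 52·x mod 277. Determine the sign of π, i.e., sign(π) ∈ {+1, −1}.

+1

Orbit of 211 under x↦52x: [211, 169, 201, 203, 30, 175, 236]… (length divides ord_277(52)).
π_52 has 13 disjoint cycles with lengths [23, 23, 23, 23, 23, 23, 23, 23, 23, 23, 23, 23, 1] on {0,…,276}.
13 cycles on 277: each ℓ→(−1)^(ℓ−1), product (−1)^264 = +1.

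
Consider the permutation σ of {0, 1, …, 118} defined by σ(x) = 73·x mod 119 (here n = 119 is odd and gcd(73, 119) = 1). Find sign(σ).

+1

Start at x=4: 4 → 54 → 15 → 24 → 86 → 90 → 25 → … (one orbit).
π_73 has 5 disjoint cycles with lengths [48, 48, 16, 6, 1] on {0,…,118}.
n − c = 119 − 5 = 114; sign = (−1)^114 = +1.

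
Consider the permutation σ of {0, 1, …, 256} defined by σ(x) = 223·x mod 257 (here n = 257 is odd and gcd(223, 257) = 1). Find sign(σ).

+1

Orbit of 255 under x↦223x: [255, 68, 1, 223, 128, 17, 193]… (length divides ord_257(223)).
Cycle lengths of π_223 on ℤ/257ℤ: [32, 32, 32, 32, 32, 32, 32, 32, 1]; 9 cycles in total.
With 9 cycles on 257 points, sign = (−1)^{257−9} = +1.
Via Zolotarev, sign(π_{223}) = (223|257) = +1.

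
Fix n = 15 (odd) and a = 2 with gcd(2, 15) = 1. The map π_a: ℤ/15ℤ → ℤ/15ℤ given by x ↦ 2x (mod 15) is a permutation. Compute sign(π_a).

+1

Start at x=4: 4 → 8 → 1 → 2 → 4 (one orbit).
Cycle lengths of π_2 on ℤ/15ℤ: [4, 4, 4, 2, 1]; 5 cycles in total.
5 cycles on 15: each ℓ→(−1)^(ℓ−1), product (−1)^10 = +1.
Check: (2/15) = +1 by Zolotarev.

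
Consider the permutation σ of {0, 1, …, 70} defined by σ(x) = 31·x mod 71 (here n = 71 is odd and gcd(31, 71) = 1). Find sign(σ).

-1

Trace 22: π^k(22) = [22, 43, 55, 1, 31, 38, 42] for k=0..6.
Cycle type of π: 70 + 1; total 2 cycles.
sign(π) = (−1)^{n − #cycles} = (−1)^{71−2} = (−1)^69 = -1.
Check: (31/71) = -1 by Zolotarev.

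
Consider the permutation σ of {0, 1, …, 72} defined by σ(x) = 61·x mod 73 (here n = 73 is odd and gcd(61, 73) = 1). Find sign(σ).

+1

Trace 1: π^k(1) = [1, 61, 71, 24, 4, 25, 65] for k=0..6.
Cycle lengths of π_61 on ℤ/73ℤ: [36, 36, 1]; 3 cycles in total.
n − c = 73 − 3 = 70; sign = (−1)^70 = +1.
(61|73)_J = +1 (Zolotarev's lemma cross-check).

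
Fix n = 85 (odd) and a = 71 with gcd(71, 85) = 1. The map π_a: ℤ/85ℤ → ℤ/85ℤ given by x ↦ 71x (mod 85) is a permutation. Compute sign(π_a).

-1

Orbit of 16 under x↦71x: [16, 31, 76, 41, 21, 46, 36]… (length divides ord_85(71)).
Cycle lengths of π_71 on ℤ/85ℤ: [16, 16, 16, 16, 16, 1, 1, 1, 1, 1]; 10 cycles in total.
Σ(ℓ_i−1) = 85−10 = 75; sign = (−1)^75 = -1.
Check: (71/85) = -1 by Zolotarev.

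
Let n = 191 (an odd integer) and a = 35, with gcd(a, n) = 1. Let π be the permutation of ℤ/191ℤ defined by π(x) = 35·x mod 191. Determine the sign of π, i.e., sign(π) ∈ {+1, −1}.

Trace 139: π^k(139) = [139, 90, 94, 43, 168, 150, 93] for k=0..6.
The orbit structure of x ↦ 35x mod 191: 2 orbits of sizes [190, 1].
2 cycles on 191: each ℓ→(−1)^(ℓ−1), product (−1)^189 = -1.
(35|191)_J = -1 (Zolotarev's lemma cross-check).

-1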